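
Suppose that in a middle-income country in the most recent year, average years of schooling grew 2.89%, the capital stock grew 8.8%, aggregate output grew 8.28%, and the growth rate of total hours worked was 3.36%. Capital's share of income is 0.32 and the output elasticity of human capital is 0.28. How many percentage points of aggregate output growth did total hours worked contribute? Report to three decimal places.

Labor's share = 1 − 0.32 − 0.28 = 0.4.
Contribution = share × growth = 0.4 × 3.36 = 1.344 pp.

1.344 percentage points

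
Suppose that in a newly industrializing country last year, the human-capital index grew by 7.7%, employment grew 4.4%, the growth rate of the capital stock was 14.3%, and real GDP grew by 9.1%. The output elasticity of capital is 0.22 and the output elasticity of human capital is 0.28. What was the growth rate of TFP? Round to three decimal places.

1.598%

Labor's share = 1 − 0.22 − 0.28 = 0.5.
The capital stock: 0.22 × 14.3 = 3.146 pp.
The human-capital index: 0.28 × 7.7 = 2.156 pp.
Employment: 0.5 × 4.4 = 2.2 pp.
TFP growth = 9.1 − 7.502 = 1.598%.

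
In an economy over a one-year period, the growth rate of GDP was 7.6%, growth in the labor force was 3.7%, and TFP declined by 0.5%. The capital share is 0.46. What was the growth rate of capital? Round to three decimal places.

Capital grew 13.265%.

Labor's share = 1 − 0.46 = 0.54.
gY = gA + 0.54×3.7 + 0.46×g.
0.46×g = 7.6 + 0.5 − 1.998 = 6.102.
g = 6.102 / 0.46 = 13.26522%.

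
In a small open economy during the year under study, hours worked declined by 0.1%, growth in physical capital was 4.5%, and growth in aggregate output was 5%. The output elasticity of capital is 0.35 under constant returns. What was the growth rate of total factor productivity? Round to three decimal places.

Total factor productivity growth was 3.490%.

Labor's share = 1 − 0.35 = 0.65.
Physical capital: 0.35 × 4.5 = 1.575 pp.
Hours worked: 0.65 × (-0.1) = -0.065 pp.
TFP growth = 5 − 1.51 = 3.49%.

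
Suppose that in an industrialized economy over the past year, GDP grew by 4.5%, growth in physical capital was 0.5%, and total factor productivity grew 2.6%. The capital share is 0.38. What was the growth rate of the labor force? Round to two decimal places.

2.76%

Labor's share = 1 − 0.38 = 0.62.
gY = gA + 0.38×0.5 + 0.62×g.
0.62×g = 4.5 − 2.6 − 0.19 = 1.71.
g = 1.71 / 0.62 = 2.7581%.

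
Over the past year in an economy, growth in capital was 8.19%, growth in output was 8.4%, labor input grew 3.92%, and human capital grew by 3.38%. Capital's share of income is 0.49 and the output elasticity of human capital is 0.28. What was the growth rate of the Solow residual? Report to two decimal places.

The Solow residual growth was 2.54%.

Labor's share = 1 − 0.49 − 0.28 = 0.23.
Capital: 0.49 × 8.19 = 4.0131 pp.
Human capital: 0.28 × 3.38 = 0.9464 pp.
Labor input: 0.23 × 3.92 = 0.9016 pp.
TFP growth = 8.4 − 5.8611 = 2.5389%.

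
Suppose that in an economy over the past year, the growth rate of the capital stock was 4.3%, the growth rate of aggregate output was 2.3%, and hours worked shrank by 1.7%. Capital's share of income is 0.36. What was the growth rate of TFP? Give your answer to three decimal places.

Labor's share = 1 − 0.36 = 0.64.
The capital stock: 0.36 × 4.3 = 1.548 pp.
Hours worked: 0.64 × (-1.7) = -1.088 pp.
TFP growth = 2.3 − 0.46 = 1.84%.

1.840%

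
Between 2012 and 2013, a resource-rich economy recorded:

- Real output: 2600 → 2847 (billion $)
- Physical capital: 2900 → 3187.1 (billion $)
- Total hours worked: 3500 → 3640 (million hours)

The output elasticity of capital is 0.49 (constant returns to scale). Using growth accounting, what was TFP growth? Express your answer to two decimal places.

2.61%

Real output growth = (2847 − 2600) / 2600 = 9.5%.
Physical capital growth = (3187.1 − 2900) / 2900 = 9.9%.
Total hours worked growth = (3640 − 3500) / 3500 = 4%.
Labor's share = 1 − 0.49 = 0.51.
Physical capital: 0.49 × 9.9 = 4.851 pp.
Total hours worked: 0.51 × 4 = 2.04 pp.
TFP growth = 9.5 − 6.891 = 2.609%.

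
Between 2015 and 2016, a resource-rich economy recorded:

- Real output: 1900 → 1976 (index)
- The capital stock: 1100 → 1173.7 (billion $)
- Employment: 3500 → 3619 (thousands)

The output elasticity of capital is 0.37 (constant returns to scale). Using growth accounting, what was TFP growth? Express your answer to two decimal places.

-0.62%

Real output growth = (1976 − 1900) / 1900 = 4%.
The capital stock growth = (1173.7 − 1100) / 1100 = 6.7%.
Employment growth = (3619 − 3500) / 3500 = 3.4%.
Labor's share = 1 − 0.37 = 0.63.
The capital stock: 0.37 × 6.7 = 2.479 pp.
Employment: 0.63 × 3.4 = 2.142 pp.
TFP growth = 4 − 4.621 = -0.621%.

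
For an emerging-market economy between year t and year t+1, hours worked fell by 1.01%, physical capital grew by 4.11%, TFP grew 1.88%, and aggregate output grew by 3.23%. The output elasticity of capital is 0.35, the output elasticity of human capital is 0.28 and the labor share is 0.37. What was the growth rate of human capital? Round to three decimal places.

1.019%

Labor's share = 1 − 0.35 − 0.28 = 0.37.
gY = gA + 0.35×4.11 + 0.37×(-1.01) + 0.28×g.
0.28×g = 3.23 − 1.88 − 1.0648 = 0.2852.
g = 0.2852 / 0.28 = 1.01857%.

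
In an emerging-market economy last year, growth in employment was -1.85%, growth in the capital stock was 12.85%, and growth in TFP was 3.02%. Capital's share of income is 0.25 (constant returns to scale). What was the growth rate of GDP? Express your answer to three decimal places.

4.845%

Labor's share = 1 − 0.25 = 0.75.
The capital stock: 0.25 × 12.85 = 3.2125 pp.
Employment: 0.75 × (-1.85) = -1.3875 pp.
Output growth = 3.02 + 1.825 = 4.845%.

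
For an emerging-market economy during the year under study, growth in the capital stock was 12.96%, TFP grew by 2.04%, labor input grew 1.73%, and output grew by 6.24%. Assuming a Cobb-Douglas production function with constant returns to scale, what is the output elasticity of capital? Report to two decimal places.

0.22

gY = gA + α·gK + (1−α)·gL, so gY − gA − gL = α(gK − gL).
6.24 − 2.04 − 1.73 = α × (12.96 − 1.73).
2.47 = 11.23 α, so α = 0.2199.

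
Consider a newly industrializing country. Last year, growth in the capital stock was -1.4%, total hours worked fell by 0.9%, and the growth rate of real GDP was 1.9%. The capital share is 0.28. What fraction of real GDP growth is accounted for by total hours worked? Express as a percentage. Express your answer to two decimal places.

-34.11%

Labor's share = 1 − 0.28 = 0.72.
Total hours worked contributed 0.72 × (-0.9) = -0.648 pp.
Share of growth = -0.648 / 1.9 × 100 = -34.1053%.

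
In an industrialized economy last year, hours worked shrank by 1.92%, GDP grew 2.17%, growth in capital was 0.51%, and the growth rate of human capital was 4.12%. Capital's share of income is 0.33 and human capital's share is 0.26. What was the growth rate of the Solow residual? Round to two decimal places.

Labor's share = 1 − 0.33 − 0.26 = 0.41.
Capital: 0.33 × 0.51 = 0.1683 pp.
Human capital: 0.26 × 4.12 = 1.0712 pp.
Hours worked: 0.41 × (-1.92) = -0.7872 pp.
TFP growth = 2.17 − 0.4523 = 1.7177%.

1.72%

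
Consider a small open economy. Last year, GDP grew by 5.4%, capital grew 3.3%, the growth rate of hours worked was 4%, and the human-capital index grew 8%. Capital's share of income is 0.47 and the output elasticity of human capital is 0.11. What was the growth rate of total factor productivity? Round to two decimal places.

1.29%

Labor's share = 1 − 0.47 − 0.11 = 0.42.
Capital: 0.47 × 3.3 = 1.551 pp.
The human-capital index: 0.11 × 8 = 0.88 pp.
Hours worked: 0.42 × 4 = 1.68 pp.
TFP growth = 5.4 − 4.111 = 1.289%.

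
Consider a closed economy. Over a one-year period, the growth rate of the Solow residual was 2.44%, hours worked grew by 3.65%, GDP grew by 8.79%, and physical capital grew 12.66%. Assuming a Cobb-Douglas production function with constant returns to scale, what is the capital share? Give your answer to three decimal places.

The capital share is 0.300.

gY = gA + α·gK + (1−α)·gL, so gY − gA − gL = α(gK − gL).
8.79 − 2.44 − 3.65 = α × (12.66 − 3.65).
2.7 = 9.01 α, so α = 0.29967.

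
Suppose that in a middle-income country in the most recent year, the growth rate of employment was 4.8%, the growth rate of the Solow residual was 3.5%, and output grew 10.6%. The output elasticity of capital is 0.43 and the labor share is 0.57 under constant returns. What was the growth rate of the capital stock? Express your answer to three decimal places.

The capital stock growth was 10.149%.

Labor's share = 1 − 0.43 = 0.57.
gY = gA + 0.57×4.8 + 0.43×g.
0.43×g = 10.6 − 3.5 − 2.736 = 4.364.
g = 4.364 / 0.43 = 10.14884%.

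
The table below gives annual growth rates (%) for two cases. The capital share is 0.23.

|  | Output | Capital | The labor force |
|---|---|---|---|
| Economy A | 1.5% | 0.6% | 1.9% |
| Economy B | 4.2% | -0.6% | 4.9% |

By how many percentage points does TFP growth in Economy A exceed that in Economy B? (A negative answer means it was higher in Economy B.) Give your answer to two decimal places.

Labor's share = 1 − 0.23 = 0.77.
Economy A: TFP = 1.5 − 0.138 − 1.463 = -0.101%.
Economy B: TFP = 4.2 + 0.138 − 3.773 = 0.565%.
Difference = -0.101 − (0.565) = -0.666 pp.

-0.67 percentage points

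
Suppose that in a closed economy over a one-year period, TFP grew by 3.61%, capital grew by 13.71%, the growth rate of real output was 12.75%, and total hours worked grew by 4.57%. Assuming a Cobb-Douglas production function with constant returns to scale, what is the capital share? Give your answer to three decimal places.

gY = gA + α·gK + (1−α)·gL, so gY − gA − gL = α(gK − gL).
12.75 − 3.61 − 4.57 = α × (13.71 − 4.57).
4.57 = 9.14 α, so α = 0.5.

0.500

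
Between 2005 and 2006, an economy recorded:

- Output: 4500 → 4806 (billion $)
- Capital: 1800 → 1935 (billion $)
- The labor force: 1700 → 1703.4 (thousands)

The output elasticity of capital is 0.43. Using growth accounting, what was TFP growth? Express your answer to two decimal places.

Output growth = (4806 − 4500) / 4500 = 6.8%.
Capital growth = (1935 − 1800) / 1800 = 7.5%.
The labor force growth = (1703.4 − 1700) / 1700 = 0.2%.
Labor's share = 1 − 0.43 = 0.57.
Capital: 0.43 × 7.5 = 3.225 pp.
The labor force: 0.57 × 0.2 = 0.114 pp.
TFP growth = 6.8 − 3.339 = 3.461%.

3.46%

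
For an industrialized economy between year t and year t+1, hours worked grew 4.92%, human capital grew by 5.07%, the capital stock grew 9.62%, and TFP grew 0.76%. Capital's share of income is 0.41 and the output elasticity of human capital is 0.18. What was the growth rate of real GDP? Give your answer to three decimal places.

Labor's share = 1 − 0.41 − 0.18 = 0.41.
The capital stock: 0.41 × 9.62 = 3.9442 pp.
Human capital: 0.18 × 5.07 = 0.9126 pp.
Hours worked: 0.41 × 4.92 = 2.0172 pp.
Output growth = 0.76 + 6.874 = 7.634%.

7.634%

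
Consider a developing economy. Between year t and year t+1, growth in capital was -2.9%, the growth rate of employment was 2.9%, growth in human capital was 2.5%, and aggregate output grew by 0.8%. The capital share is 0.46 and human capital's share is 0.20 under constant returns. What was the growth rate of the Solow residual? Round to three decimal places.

0.648%

Labor's share = 1 − 0.46 − 0.2 = 0.34.
Capital: 0.46 × (-2.9) = -1.334 pp.
Human capital: 0.2 × 2.5 = 0.5 pp.
Employment: 0.34 × 2.9 = 0.986 pp.
TFP growth = 0.8 − 0.152 = 0.648%.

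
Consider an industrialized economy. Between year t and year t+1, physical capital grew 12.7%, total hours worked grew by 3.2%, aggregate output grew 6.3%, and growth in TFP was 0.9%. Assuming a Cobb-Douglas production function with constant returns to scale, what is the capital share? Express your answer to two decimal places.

α = 0.23

gY = gA + α·gK + (1−α)·gL, so gY − gA − gL = α(gK − gL).
6.3 − 0.9 − 3.2 = α × (12.7 − 3.2).
2.2 = 9.5 α, so α = 0.2316.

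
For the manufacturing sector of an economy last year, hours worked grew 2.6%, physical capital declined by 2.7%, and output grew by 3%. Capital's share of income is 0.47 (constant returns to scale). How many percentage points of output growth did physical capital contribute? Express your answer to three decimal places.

Contribution = share × growth = 0.47 × (-2.7) = -1.269 pp.

-1.269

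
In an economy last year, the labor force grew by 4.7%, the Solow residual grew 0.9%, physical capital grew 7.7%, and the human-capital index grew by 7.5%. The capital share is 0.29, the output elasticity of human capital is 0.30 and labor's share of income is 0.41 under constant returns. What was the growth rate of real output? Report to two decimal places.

Labor's share = 1 − 0.29 − 0.3 = 0.41.
Physical capital: 0.29 × 7.7 = 2.233 pp.
The human-capital index: 0.3 × 7.5 = 2.25 pp.
The labor force: 0.41 × 4.7 = 1.927 pp.
Output growth = 0.9 + 6.41 = 7.31%.

7.31%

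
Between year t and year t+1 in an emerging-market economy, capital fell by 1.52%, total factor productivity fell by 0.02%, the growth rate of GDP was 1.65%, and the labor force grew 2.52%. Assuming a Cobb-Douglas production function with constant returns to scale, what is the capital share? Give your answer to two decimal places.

The capital share is 0.21.

gY = gA + α·gK + (1−α)·gL, so gY − gA − gL = α(gK − gL).
1.65 + 0.02 − 2.52 = α × (-1.52 − 2.52).
-0.85 = -4.04 α, so α = 0.2104.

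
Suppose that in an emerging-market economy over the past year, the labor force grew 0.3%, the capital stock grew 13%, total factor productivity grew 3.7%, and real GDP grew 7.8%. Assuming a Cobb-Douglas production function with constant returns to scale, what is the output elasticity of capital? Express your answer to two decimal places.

α = 0.30

gY = gA + α·gK + (1−α)·gL, so gY − gA − gL = α(gK − gL).
7.8 − 3.7 − 0.3 = α × (13 − 0.3).
3.8 = 12.7 α, so α = 0.2992.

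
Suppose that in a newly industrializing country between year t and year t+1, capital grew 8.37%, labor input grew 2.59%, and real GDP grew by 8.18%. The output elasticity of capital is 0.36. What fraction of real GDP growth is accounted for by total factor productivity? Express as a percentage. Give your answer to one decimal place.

Labor's share = 1 − 0.36 = 0.64.
Capital: 0.36 × 8.37 = 3.0132 pp.
Labor input: 0.64 × 2.59 = 1.6576 pp.
TFP growth = 8.18 − 4.6708 = 3.5092%.
TFP share of growth = 3.5092 / 8.18 × 100 = 42.9%.

42.9%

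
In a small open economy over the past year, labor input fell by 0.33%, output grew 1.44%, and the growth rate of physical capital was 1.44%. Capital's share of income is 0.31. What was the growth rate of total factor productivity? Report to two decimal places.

Labor's share = 1 − 0.31 = 0.69.
Physical capital: 0.31 × 1.44 = 0.4464 pp.
Labor input: 0.69 × (-0.33) = -0.2277 pp.
TFP growth = 1.44 − 0.2187 = 1.2213%.

Total factor productivity grew 1.22%.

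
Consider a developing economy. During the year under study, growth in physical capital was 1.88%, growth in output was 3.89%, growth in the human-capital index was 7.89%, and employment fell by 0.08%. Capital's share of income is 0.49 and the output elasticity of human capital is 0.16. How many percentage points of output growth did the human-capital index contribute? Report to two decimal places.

1.26 pp

Contribution = share × growth = 0.16 × 7.89 = 1.2624 pp.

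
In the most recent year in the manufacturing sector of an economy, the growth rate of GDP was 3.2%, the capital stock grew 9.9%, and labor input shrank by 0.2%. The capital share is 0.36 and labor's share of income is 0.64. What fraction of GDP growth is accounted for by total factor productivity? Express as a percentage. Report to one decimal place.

Labor's share = 1 − 0.36 = 0.64.
The capital stock: 0.36 × 9.9 = 3.564 pp.
Labor input: 0.64 × (-0.2) = -0.128 pp.
TFP growth = 3.2 − 3.436 = -0.236%.
TFP share of growth = -0.236 / 3.2 × 100 = -7.375%.

-7.4%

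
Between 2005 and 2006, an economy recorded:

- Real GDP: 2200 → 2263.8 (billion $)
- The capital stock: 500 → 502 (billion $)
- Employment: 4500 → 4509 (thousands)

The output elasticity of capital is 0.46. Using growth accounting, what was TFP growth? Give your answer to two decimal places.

Real GDP growth = (2263.8 − 2200) / 2200 = 2.9%.
The capital stock growth = (502 − 500) / 500 = 0.4%.
Employment growth = (4509 − 4500) / 4500 = 0.2%.
Labor's share = 1 − 0.46 = 0.54.
The capital stock: 0.46 × 0.4 = 0.184 pp.
Employment: 0.54 × 0.2 = 0.108 pp.
TFP growth = 2.9 − 0.292 = 2.608%.

TFP growth was 2.61%.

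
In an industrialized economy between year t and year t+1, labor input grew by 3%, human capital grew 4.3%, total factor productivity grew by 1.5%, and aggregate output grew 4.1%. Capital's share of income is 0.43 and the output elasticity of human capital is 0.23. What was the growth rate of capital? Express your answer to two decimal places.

Labor's share = 1 − 0.43 − 0.23 = 0.34.
gY = gA + 0.23×4.3 + 0.34×3 + 0.43×g.
0.43×g = 4.1 − 1.5 − 2.009 = 0.591.
g = 0.591 / 0.43 = 1.3744%.

Capital grew 1.37%.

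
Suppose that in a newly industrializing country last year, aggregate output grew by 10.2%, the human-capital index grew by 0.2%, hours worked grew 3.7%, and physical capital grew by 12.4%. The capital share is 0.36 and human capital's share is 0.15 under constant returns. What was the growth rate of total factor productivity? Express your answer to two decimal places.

Labor's share = 1 − 0.36 − 0.15 = 0.49.
Physical capital: 0.36 × 12.4 = 4.464 pp.
The human-capital index: 0.15 × 0.2 = 0.03 pp.
Hours worked: 0.49 × 3.7 = 1.813 pp.
TFP growth = 10.2 − 6.307 = 3.893%.

Total factor productivity grew 3.89%.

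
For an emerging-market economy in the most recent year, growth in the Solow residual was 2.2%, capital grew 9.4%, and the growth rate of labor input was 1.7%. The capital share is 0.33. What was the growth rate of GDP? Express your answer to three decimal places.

6.441%

Labor's share = 1 − 0.33 = 0.67.
Capital: 0.33 × 9.4 = 3.102 pp.
Labor input: 0.67 × 1.7 = 1.139 pp.
Output growth = 2.2 + 4.241 = 6.441%.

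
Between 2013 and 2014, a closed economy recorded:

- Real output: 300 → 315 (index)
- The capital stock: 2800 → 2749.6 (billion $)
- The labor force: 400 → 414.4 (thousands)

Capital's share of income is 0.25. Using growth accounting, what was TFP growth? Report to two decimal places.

2.75%

Real output growth = (315 − 300) / 300 = 5%.
The capital stock growth = (2749.6 − 2800) / 2800 = -1.8%.
The labor force growth = (414.4 − 400) / 400 = 3.6%.
Labor's share = 1 − 0.25 = 0.75.
The capital stock: 0.25 × (-1.8) = -0.45 pp.
The labor force: 0.75 × 3.6 = 2.7 pp.
TFP growth = 5 − 2.25 = 2.75%.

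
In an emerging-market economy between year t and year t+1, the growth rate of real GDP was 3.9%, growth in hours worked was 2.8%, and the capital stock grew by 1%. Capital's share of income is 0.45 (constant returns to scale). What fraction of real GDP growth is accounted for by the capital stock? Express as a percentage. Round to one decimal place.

The capital stock contributed 0.45 × 1 = 0.45 pp.
Share of growth = 0.45 / 3.9 × 100 = 11.538%.

11.5%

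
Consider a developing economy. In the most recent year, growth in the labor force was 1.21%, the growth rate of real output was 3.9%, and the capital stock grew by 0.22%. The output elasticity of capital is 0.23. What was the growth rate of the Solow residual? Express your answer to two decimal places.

The Solow residual grew 2.92%.

Labor's share = 1 − 0.23 = 0.77.
The capital stock: 0.23 × 0.22 = 0.0506 pp.
The labor force: 0.77 × 1.21 = 0.9317 pp.
TFP growth = 3.9 − 0.9823 = 2.9177%.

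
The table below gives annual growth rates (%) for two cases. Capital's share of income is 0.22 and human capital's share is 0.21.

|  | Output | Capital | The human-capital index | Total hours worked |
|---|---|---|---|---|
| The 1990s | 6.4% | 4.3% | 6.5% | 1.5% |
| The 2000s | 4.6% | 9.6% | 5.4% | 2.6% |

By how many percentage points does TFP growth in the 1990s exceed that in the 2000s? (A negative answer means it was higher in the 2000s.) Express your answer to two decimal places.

3.36 percentage points

Labor's share = 1 − 0.22 − 0.21 = 0.57.
The 1990s: TFP = 6.4 − 0.946 − 1.365 − 0.855 = 3.234%.
The 2000s: TFP = 4.6 − 2.112 − 1.134 − 1.482 = -0.128%.
Difference = 3.234 − (-0.128) = 3.362 pp.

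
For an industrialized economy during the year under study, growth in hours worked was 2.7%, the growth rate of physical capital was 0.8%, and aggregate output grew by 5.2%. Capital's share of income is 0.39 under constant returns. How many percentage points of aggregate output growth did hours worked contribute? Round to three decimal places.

Labor's share = 1 − 0.39 = 0.61.
Contribution = share × growth = 0.61 × 2.7 = 1.647 pp.

1.647 percentage points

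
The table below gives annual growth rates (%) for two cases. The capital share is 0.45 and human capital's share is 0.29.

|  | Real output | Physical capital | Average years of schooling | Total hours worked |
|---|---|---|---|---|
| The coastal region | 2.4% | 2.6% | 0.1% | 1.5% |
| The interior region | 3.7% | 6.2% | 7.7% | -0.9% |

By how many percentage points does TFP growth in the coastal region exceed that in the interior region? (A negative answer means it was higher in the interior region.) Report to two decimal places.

Labor's share = 1 − 0.45 − 0.29 = 0.26.
The coastal region: TFP = 2.4 − 1.17 − 0.029 − 0.39 = 0.811%.
The interior region: TFP = 3.7 − 2.79 − 2.233 + 0.234 = -1.089%.
Difference = 0.811 − (-1.089) = 1.9 pp.

1.90 percentage points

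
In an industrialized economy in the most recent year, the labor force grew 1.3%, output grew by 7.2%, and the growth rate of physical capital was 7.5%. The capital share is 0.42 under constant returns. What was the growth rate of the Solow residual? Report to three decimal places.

The Solow residual grew 3.296%.

Labor's share = 1 − 0.42 = 0.58.
Physical capital: 0.42 × 7.5 = 3.15 pp.
The labor force: 0.58 × 1.3 = 0.754 pp.
TFP growth = 7.2 − 3.904 = 3.296%.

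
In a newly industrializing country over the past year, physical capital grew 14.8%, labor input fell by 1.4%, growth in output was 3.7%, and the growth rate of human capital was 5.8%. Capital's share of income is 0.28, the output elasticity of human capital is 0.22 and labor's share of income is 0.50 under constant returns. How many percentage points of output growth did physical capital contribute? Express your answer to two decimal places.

Contribution = share × growth = 0.28 × 14.8 = 4.144 pp.

4.14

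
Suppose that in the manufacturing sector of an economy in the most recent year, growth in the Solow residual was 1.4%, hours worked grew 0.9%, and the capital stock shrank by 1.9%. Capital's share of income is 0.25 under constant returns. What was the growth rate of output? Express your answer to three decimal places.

1.600%

Labor's share = 1 − 0.25 = 0.75.
The capital stock: 0.25 × (-1.9) = -0.475 pp.
Hours worked: 0.75 × 0.9 = 0.675 pp.
Output growth = 1.4 + 0.2 = 1.6%.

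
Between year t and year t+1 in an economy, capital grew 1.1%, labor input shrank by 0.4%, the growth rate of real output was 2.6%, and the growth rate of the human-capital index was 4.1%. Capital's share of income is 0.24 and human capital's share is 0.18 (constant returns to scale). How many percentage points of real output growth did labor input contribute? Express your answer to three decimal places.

Labor's share = 1 − 0.24 − 0.18 = 0.58.
Contribution = share × growth = 0.58 × (-0.4) = -0.232 pp.

-0.232 pp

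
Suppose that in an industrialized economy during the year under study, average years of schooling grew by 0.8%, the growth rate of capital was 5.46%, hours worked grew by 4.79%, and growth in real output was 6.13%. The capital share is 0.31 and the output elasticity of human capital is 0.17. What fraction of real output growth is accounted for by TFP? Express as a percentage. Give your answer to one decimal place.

Labor's share = 1 − 0.31 − 0.17 = 0.52.
Capital: 0.31 × 5.46 = 1.6926 pp.
Average years of schooling: 0.17 × 0.8 = 0.136 pp.
Hours worked: 0.52 × 4.79 = 2.4908 pp.
TFP growth = 6.13 − 4.3194 = 1.8106%.
TFP share of growth = 1.8106 / 6.13 × 100 = 29.537%.

29.5%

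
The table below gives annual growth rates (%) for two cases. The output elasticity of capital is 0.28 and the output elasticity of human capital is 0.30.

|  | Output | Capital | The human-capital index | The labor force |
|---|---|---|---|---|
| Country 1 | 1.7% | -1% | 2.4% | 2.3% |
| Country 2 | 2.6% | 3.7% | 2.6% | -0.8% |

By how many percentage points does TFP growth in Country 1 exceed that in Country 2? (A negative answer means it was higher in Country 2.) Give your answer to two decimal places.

-0.83 percentage points

Labor's share = 1 − 0.28 − 0.3 = 0.42.
Country 1: TFP = 1.7 + 0.28 − 0.72 − 0.966 = 0.294%.
Country 2: TFP = 2.6 − 1.036 − 0.78 + 0.336 = 1.12%.
Difference = 0.294 − (1.12) = -0.826 pp.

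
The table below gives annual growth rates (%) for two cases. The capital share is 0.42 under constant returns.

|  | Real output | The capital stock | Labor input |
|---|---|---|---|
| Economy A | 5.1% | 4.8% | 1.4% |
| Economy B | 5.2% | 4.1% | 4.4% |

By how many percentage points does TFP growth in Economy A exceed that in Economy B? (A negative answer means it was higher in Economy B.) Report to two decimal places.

1.35 percentage points

Labor's share = 1 − 0.42 = 0.58.
Economy A: TFP = 5.1 − 2.016 − 0.812 = 2.272%.
Economy B: TFP = 5.2 − 1.722 − 2.552 = 0.926%.
Difference = 2.272 − (0.926) = 1.346 pp.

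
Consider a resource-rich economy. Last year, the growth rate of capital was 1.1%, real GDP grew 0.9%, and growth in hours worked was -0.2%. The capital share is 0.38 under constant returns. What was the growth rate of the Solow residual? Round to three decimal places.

The Solow residual growth was 0.606%.

Labor's share = 1 − 0.38 = 0.62.
Capital: 0.38 × 1.1 = 0.418 pp.
Hours worked: 0.62 × (-0.2) = -0.124 pp.
TFP growth = 0.9 − 0.294 = 0.606%.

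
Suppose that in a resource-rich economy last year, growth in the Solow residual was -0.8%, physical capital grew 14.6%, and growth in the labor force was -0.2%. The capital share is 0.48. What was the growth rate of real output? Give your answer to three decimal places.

Labor's share = 1 − 0.48 = 0.52.
Physical capital: 0.48 × 14.6 = 7.008 pp.
The labor force: 0.52 × (-0.2) = -0.104 pp.
Output growth = -0.8 + 6.904 = 6.104%.

Real output growth was 6.104%.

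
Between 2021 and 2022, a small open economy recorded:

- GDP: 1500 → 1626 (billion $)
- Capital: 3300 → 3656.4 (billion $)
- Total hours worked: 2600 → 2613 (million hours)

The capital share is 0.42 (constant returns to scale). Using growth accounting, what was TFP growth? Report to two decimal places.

GDP growth = (1626 − 1500) / 1500 = 8.4%.
Capital growth = (3656.4 − 3300) / 3300 = 10.8%.
Total hours worked growth = (2613 − 2600) / 2600 = 0.5%.
Labor's share = 1 − 0.42 = 0.58.
Capital: 0.42 × 10.8 = 4.536 pp.
Total hours worked: 0.58 × 0.5 = 0.29 pp.
TFP growth = 8.4 − 4.826 = 3.574%.

TFP growth was 3.57%.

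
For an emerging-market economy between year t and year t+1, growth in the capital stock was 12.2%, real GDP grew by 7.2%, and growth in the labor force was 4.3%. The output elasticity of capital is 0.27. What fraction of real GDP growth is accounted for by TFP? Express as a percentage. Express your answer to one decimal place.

10.7%

Labor's share = 1 − 0.27 = 0.73.
The capital stock: 0.27 × 12.2 = 3.294 pp.
The labor force: 0.73 × 4.3 = 3.139 pp.
TFP growth = 7.2 − 6.433 = 0.767%.
TFP share of growth = 0.767 / 7.2 × 100 = 10.653%.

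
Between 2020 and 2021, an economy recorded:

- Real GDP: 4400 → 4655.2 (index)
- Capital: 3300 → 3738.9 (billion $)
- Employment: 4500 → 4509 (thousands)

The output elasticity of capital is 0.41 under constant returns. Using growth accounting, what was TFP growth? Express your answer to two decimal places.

Real GDP growth = (4655.2 − 4400) / 4400 = 5.8%.
Capital growth = (3738.9 − 3300) / 3300 = 13.3%.
Employment growth = (4509 − 4500) / 4500 = 0.2%.
Labor's share = 1 − 0.41 = 0.59.
Capital: 0.41 × 13.3 = 5.453 pp.
Employment: 0.59 × 0.2 = 0.118 pp.
TFP growth = 5.8 − 5.571 = 0.229%.

0.23%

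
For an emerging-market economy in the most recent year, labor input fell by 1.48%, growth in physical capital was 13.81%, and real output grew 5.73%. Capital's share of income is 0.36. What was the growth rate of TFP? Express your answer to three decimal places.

Labor's share = 1 − 0.36 = 0.64.
Physical capital: 0.36 × 13.81 = 4.9716 pp.
Labor input: 0.64 × (-1.48) = -0.9472 pp.
TFP growth = 5.73 − 4.0244 = 1.7056%.

TFP growth was 1.706%.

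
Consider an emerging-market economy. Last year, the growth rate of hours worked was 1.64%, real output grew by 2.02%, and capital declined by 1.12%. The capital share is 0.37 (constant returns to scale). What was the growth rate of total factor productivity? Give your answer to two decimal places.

Labor's share = 1 − 0.37 = 0.63.
Capital: 0.37 × (-1.12) = -0.4144 pp.
Hours worked: 0.63 × 1.64 = 1.0332 pp.
TFP growth = 2.02 − 0.6188 = 1.4012%.

1.40%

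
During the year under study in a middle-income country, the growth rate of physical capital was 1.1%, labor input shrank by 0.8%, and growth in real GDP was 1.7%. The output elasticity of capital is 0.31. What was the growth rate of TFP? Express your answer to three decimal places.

Labor's share = 1 − 0.31 = 0.69.
Physical capital: 0.31 × 1.1 = 0.341 pp.
Labor input: 0.69 × (-0.8) = -0.552 pp.
TFP growth = 1.7 + 0.211 = 1.911%.

1.911%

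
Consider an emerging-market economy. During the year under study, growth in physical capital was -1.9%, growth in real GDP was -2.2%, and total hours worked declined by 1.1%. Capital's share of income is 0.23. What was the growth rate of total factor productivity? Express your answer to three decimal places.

Labor's share = 1 − 0.23 = 0.77.
Physical capital: 0.23 × (-1.9) = -0.437 pp.
Total hours worked: 0.77 × (-1.1) = -0.847 pp.
TFP growth = -2.2 + 1.284 = -0.916%.

-0.916%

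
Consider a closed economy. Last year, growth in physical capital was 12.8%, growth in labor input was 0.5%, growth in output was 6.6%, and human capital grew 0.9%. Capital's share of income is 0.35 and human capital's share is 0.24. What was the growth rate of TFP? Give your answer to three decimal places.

1.699%

Labor's share = 1 − 0.35 − 0.24 = 0.41.
Physical capital: 0.35 × 12.8 = 4.48 pp.
Human capital: 0.24 × 0.9 = 0.216 pp.
Labor input: 0.41 × 0.5 = 0.205 pp.
TFP growth = 6.6 − 4.901 = 1.699%.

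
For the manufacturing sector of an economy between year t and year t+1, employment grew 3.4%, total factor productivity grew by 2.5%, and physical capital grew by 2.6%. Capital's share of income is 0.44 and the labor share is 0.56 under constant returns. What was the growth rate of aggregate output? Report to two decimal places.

Labor's share = 1 − 0.44 = 0.56.
Physical capital: 0.44 × 2.6 = 1.144 pp.
Employment: 0.56 × 3.4 = 1.904 pp.
Output growth = 2.5 + 3.048 = 5.548%.

Aggregate output grew 5.55%.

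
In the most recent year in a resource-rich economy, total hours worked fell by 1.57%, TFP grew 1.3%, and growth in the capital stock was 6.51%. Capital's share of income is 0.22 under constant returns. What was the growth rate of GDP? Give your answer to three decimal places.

GDP grew 1.508%.

Labor's share = 1 − 0.22 = 0.78.
The capital stock: 0.22 × 6.51 = 1.4322 pp.
Total hours worked: 0.78 × (-1.57) = -1.2246 pp.
Output growth = 1.3 + 0.2076 = 1.5076%.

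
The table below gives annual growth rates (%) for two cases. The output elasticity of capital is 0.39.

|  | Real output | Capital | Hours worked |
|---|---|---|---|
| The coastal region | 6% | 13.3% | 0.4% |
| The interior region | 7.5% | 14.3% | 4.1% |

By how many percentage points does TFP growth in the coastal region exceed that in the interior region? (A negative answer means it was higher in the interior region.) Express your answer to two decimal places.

1.15 percentage points

Labor's share = 1 − 0.39 = 0.61.
The coastal region: TFP = 6 − 5.187 − 0.244 = 0.569%.
The interior region: TFP = 7.5 − 5.577 − 2.501 = -0.578%.
Difference = 0.569 − (-0.578) = 1.147 pp.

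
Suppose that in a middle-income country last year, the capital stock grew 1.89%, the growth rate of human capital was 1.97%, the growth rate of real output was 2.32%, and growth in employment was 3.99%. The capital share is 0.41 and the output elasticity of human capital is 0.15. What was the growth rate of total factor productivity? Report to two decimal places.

-0.51%

Labor's share = 1 − 0.41 − 0.15 = 0.44.
The capital stock: 0.41 × 1.89 = 0.7749 pp.
Human capital: 0.15 × 1.97 = 0.2955 pp.
Employment: 0.44 × 3.99 = 1.7556 pp.
TFP growth = 2.32 − 2.826 = -0.506%.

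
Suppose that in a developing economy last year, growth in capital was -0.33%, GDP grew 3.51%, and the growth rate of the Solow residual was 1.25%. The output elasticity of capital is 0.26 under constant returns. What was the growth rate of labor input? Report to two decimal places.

3.17%

Labor's share = 1 − 0.26 = 0.74.
gY = gA + 0.26×(-0.33) + 0.74×g.
0.74×g = 3.51 − 1.25 + 0.0858 = 2.3458.
g = 2.3458 / 0.74 = 3.17%.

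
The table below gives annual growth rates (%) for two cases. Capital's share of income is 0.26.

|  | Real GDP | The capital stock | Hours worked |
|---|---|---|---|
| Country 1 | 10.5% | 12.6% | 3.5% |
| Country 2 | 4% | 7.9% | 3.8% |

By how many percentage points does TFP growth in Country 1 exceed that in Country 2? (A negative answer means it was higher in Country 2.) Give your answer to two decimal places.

5.50 percentage points

Labor's share = 1 − 0.26 = 0.74.
Country 1: TFP = 10.5 − 3.276 − 2.59 = 4.634%.
Country 2: TFP = 4 − 2.054 − 2.812 = -0.866%.
Difference = 4.634 − (-0.866) = 5.5 pp.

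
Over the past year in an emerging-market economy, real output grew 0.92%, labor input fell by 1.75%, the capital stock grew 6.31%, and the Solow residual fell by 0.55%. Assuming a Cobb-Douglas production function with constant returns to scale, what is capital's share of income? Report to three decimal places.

gY = gA + α·gK + (1−α)·gL, so gY − gA − gL = α(gK − gL).
0.92 + 0.55 + 1.75 = α × (6.31 − (-1.75)).
3.22 = 8.06 α, so α = 0.3995.

Capital's share of income is 0.400.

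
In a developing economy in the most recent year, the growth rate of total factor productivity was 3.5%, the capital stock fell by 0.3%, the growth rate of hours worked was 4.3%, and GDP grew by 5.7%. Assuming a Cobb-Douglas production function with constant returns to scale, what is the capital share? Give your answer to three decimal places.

0.457

gY = gA + α·gK + (1−α)·gL, so gY − gA − gL = α(gK − gL).
5.7 − 3.5 − 4.3 = α × (-0.3 − 4.3).
-2.1 = -4.6 α, so α = 0.45652.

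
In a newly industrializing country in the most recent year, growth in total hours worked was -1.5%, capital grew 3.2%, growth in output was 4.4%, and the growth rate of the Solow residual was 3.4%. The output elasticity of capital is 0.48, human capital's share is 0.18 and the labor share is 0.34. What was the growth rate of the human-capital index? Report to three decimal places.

-0.144%

Labor's share = 1 − 0.48 − 0.18 = 0.34.
gY = gA + 0.48×3.2 + 0.34×(-1.5) + 0.18×g.
0.18×g = 4.4 − 3.4 − 1.026 = -0.026.
g = -0.026 / 0.18 = -0.14444%.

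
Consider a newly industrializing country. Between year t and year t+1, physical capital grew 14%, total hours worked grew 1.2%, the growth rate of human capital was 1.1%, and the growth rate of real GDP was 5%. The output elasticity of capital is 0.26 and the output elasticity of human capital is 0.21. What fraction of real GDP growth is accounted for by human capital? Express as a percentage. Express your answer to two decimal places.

4.62%

Human capital contributed 0.21 × 1.1 = 0.231 pp.
Share of growth = 0.231 / 5 × 100 = 4.62%.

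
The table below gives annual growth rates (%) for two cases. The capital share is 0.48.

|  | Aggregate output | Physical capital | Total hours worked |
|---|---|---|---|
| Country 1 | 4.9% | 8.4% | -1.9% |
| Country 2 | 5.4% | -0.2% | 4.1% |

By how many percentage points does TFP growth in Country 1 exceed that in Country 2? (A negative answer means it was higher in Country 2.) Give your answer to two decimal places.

-1.51 percentage points

Labor's share = 1 − 0.48 = 0.52.
Country 1: TFP = 4.9 − 4.032 + 0.988 = 1.856%.
Country 2: TFP = 5.4 + 0.096 − 2.132 = 3.364%.
Difference = 1.856 − (3.364) = -1.508 pp.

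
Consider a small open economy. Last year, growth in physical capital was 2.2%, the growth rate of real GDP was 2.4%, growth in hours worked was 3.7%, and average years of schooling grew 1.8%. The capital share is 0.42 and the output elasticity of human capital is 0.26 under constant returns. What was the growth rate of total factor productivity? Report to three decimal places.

Labor's share = 1 − 0.42 − 0.26 = 0.32.
Physical capital: 0.42 × 2.2 = 0.924 pp.
Average years of schooling: 0.26 × 1.8 = 0.468 pp.
Hours worked: 0.32 × 3.7 = 1.184 pp.
TFP growth = 2.4 − 2.576 = -0.176%.

-0.176%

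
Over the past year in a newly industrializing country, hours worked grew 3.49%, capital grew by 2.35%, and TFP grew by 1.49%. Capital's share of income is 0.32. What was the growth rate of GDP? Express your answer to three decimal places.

Labor's share = 1 − 0.32 = 0.68.
Capital: 0.32 × 2.35 = 0.752 pp.
Hours worked: 0.68 × 3.49 = 2.3732 pp.
Output growth = 1.49 + 3.1252 = 4.6152%.

4.615%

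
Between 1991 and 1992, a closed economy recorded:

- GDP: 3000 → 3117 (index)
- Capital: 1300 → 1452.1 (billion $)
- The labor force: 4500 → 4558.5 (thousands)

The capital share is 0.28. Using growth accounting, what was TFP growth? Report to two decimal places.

-0.31%

GDP growth = (3117 − 3000) / 3000 = 3.9%.
Capital growth = (1452.1 − 1300) / 1300 = 11.7%.
The labor force growth = (4558.5 − 4500) / 4500 = 1.3%.
Labor's share = 1 − 0.28 = 0.72.
Capital: 0.28 × 11.7 = 3.276 pp.
The labor force: 0.72 × 1.3 = 0.936 pp.
TFP growth = 3.9 − 4.212 = -0.312%.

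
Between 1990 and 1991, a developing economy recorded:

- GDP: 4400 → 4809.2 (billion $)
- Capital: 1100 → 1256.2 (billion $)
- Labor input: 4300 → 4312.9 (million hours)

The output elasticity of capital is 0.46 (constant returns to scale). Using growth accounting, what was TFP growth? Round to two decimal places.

2.61%

GDP growth = (4809.2 − 4400) / 4400 = 9.3%.
Capital growth = (1256.2 − 1100) / 1100 = 14.2%.
Labor input growth = (4312.9 − 4300) / 4300 = 0.3%.
Labor's share = 1 − 0.46 = 0.54.
Capital: 0.46 × 14.2 = 6.532 pp.
Labor input: 0.54 × 0.3 = 0.162 pp.
TFP growth = 9.3 − 6.694 = 2.606%.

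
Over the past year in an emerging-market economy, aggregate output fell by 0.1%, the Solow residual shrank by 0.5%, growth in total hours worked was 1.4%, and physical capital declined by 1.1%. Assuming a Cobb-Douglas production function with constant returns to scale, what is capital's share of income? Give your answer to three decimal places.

gY = gA + α·gK + (1−α)·gL, so gY − gA − gL = α(gK − gL).
-0.1 + 0.5 − 1.4 = α × (-1.1 − 1.4).
-1 = -2.5 α, so α = 0.4.

0.400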